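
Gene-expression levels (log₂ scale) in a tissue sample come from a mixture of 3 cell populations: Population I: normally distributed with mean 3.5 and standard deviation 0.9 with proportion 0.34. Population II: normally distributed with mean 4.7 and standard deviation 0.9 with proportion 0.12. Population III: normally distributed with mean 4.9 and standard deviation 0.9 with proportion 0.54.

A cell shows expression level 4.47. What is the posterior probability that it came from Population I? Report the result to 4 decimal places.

By Bayes' theorem, P(k | x) = π_k f_k(x) / Σ_j π_j f_j(x).
Component likelihoods at x = 4.47:
  L_I = (1/(0.9·√(2π)))·exp(−(4.47−3.5)²/(2·0.9²)) = 0.443269·exp(-0.58080) = 0.247987
  L_II = (1/(0.9·√(2π)))·exp(−(4.47−4.7)²/(2·0.9²)) = 0.443269·exp(-0.03265) = 0.429028
  L_III = (1/(0.9·√(2π)))·exp(−(4.47−4.9)²/(2·0.9²)) = 0.443269·exp(-0.11414) = 0.395457
Unnormalised posteriors:
  π_I·L_I = 0.34 × 0.247987 = 0.0843155
  π_II·L_II = 0.12 × 0.429028 = 0.0514834
  π_III·L_III = 0.54 × 0.395457 = 0.213547
Denominator: 0.0843155 + 0.0514834 + 0.213547 = 0.349346
P(Population I | data) ≈ 0.2414

0.2414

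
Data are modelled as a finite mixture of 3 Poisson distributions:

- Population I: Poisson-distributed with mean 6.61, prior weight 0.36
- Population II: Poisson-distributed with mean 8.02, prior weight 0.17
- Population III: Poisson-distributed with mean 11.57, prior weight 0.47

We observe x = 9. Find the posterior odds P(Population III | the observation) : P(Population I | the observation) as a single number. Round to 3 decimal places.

The posterior odds equal the prior odds times the likelihood ratio: (π_i/π_j)·(f_i(x)/f_j(x)).
Evaluate each component's likelihood at the observed value:
  p_I = 0.0894054
  p_II = 0.124384
  p_III = 0.0967052
Posterior odds = (π_III·p_III) / (π_I·p_I) = (0.47·0.0967052) / (0.36·0.0894054) = 0.0454515 / 0.0321859 ≈ 1.412

1.412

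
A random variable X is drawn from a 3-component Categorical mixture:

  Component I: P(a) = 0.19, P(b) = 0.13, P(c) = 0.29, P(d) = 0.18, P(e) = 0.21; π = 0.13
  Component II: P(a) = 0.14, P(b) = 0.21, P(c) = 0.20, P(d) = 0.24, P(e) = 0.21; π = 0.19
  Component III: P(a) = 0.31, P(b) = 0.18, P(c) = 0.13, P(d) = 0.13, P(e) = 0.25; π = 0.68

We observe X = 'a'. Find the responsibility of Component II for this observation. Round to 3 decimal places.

The responsibility of component k is P(Z=k) f_k(x) divided by Σ_j P(Z=j) f_j(x).
Component likelihoods at x = 'a':
  f_I = P(a | comp) = 0.19
  f_II = P(a | comp) = 0.14
  f_III = P(a | comp) = 0.31
Weight by the priors:
  P(Z=I)·f_I = 0.13 × 0.19 = 0.0247
  P(Z=II)·f_II = 0.19 × 0.14 = 0.0266
  P(Z=III)·f_III = 0.68 × 0.31 = 0.2108
Denominator: 0.0247 + 0.0266 + 0.2108 = 0.2621
Responsibility of Component II: 0.0266 / 0.2621 ≈ 0.101

0.101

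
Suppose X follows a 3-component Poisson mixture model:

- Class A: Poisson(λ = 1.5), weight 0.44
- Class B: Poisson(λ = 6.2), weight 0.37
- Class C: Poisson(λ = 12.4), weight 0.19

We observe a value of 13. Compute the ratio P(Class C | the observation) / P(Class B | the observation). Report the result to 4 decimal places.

8.5372

The posterior odds equal the prior odds times the likelihood ratio: (π_i/π_j)·(f_i(x)/f_j(x)).
Poisson probabilities:
  L_A = 6.97372e-09
  L_B = 0.00651907
  L_C = 0.10838
0.0205922 / 0.00241206 ≈ 8.5372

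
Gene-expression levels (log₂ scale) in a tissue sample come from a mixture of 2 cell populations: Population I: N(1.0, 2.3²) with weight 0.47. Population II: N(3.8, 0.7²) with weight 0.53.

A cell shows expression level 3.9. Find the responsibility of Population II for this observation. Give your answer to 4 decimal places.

P(component k | x) = P(Z=k)·f_k(x) / marginal(x), where marginal(x) = Σ_j P(Z=j)·f_j(x).
Normal densities:
  L_I = 0.0783363
  L_II = 0.564132
Weight by the priors:
  P(Z=I)·L_I = 0.47 × 0.0783363 = 0.0368181
  P(Z=II)·L_II = 0.53 × 0.564132 = 0.29899
Normaliser: 0.0368181 + 0.29899 = 0.335808
So the posterior for Population II is 0.29899 / 0.335808 ≈ 0.8904.

0.8904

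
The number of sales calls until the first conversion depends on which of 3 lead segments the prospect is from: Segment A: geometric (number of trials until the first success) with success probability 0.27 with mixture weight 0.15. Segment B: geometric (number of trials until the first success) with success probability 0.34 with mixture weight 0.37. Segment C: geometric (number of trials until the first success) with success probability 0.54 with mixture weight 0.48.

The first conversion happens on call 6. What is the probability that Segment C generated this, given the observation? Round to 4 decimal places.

0.1810

P(component k | x) = w_k·f_k(x) / marginal(x), where marginal(x) = Σ_j w_j·f_j(x).
Component likelihoods at x = 6:
  L_A = 0.27·(1−0.27)^5 = 0.27·0.207307 = 0.0559729
  L_B = 0.34·(1−0.34)^5 = 0.34·0.125233 = 0.0425793
  L_C = 0.54·(1−0.54)^5 = 0.54·0.0205963 = 0.011122
Multiply by the mixture weights:
  w_A·L_A = 0.15 × 0.0559729 = 0.00839594
  w_B·L_B = 0.37 × 0.0425793 = 0.0157543
  w_C·L_C = 0.48 × 0.011122 = 0.00533856
Normaliser: 0.00839594 + 0.0157543 + 0.00533856 = 0.0294888
Responsibility of Segment C: 0.00533856 / 0.0294888 ≈ 0.1810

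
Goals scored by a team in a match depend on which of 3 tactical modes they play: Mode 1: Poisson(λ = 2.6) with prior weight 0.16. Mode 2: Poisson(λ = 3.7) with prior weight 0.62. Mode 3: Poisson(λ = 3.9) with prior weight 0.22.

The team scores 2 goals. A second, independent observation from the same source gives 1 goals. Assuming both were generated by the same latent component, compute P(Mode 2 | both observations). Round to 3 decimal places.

0.479

Posterior ∝ prior × likelihood, so P(k | x) ∝ π_k f_k(x); normalise over all components.
Since both observations come from the same component, the likelihood for component k is f_k(x₁)·f_k(x₂).
  f_1 = [e^(−2.6)·2.6^2/2! = 0.251045] × [0.193111] = 0.0484796
  f_2 = [e^(−3.7)·3.7^2/2! = 0.169233] × [0.091477] = 0.0154809
  f_3 = [e^(−3.9)·3.9^2/2! = 0.15394] × [0.0789435] = 0.0121525
Unnormalised posteriors:
  π_1·f_1 = 0.16 × 0.0484796 = 0.00775673
  π_2·f_2 = 0.62 × 0.0154809 = 0.00959815
  π_3·f_3 = 0.22 × 0.0121525 = 0.00267356
Sum: 0.00775673 + 0.00959815 + 0.00267356 = 0.0200284
P(Mode 2 | x₁,x₂) = 0.00959815 / 0.0200284 ≈ 0.479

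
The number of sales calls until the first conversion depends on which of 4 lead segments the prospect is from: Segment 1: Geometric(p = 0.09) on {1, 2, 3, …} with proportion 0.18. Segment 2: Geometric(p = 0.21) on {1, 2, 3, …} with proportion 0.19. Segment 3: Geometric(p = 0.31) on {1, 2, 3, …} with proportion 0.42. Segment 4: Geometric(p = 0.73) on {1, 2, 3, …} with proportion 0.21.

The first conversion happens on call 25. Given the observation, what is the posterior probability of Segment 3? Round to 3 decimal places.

Posterior ∝ prior × likelihood, so P(k | x) ∝ π_k f_k(x); normalise over all components.
Component likelihoods at x = 25:
  L_1 = 0.00935914
  L_2 = 0.000733279
  L_3 = 4.20475e-05
  L_4 = 1.64457e-14
Multiply by the mixture weights:
  π_1·L_1 = 0.18 × 0.00935914 = 0.00168465
  π_2·L_2 = 0.19 × 0.000733279 = 0.000139323
  π_3·L_3 = 0.42 × 4.20475e-05 = 1.76599e-05
  π_4·L_4 = 0.21 × 1.64457e-14 = 3.4536e-15
Marginal: 0.00168465 + 0.000139323 + 1.76599e-05 + 3.4536e-15 = 0.00184163
P(Segment 3 | x) ≈ 0.010

0.010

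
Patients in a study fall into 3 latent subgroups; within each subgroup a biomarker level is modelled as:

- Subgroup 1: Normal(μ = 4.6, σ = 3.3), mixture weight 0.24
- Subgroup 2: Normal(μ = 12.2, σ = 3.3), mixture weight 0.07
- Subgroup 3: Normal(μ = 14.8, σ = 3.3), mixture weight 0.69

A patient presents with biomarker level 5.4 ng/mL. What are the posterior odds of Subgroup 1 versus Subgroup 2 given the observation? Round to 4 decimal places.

27.8215

Only the two components matter; the odds are (P(Z=i) f_i(x)) / (P(Z=j) f_j(x)).
Normal densities:
  p_1 = 0.117391
  p_2 = 0.0144666
  p_3 = 0.00209167
0.0281738 / 0.00101267 ≈ 27.8215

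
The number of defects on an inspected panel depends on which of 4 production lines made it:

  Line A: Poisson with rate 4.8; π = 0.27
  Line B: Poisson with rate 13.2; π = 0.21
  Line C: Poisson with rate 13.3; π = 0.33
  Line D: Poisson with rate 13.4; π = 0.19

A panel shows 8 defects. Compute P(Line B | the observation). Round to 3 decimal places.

By Bayes' theorem, P(k | x) = P(Z=k) f_k(x) / Σ_j P(Z=j) f_j(x).
Poisson probabilities:
  f_A = 0.057517
  f_B = 0.0423042
  f_C = 0.0406608
  f_D = 0.0390636
Multiply by the mixture weights:
  P(Z=A)·f_A = 0.27 × 0.057517 = 0.0155296
  P(Z=B)·f_B = 0.21 × 0.0423042 = 0.00888389
  P(Z=C)·f_C = 0.33 × 0.0406608 = 0.0134181
  P(Z=D)·f_D = 0.19 × 0.0390636 = 0.00742208
Marginal: 0.0155296 + 0.00888389 + 0.0134181 + 0.00742208 = 0.0452536
So the posterior for Line B is 0.00888389 / 0.0452536 ≈ 0.196.

0.196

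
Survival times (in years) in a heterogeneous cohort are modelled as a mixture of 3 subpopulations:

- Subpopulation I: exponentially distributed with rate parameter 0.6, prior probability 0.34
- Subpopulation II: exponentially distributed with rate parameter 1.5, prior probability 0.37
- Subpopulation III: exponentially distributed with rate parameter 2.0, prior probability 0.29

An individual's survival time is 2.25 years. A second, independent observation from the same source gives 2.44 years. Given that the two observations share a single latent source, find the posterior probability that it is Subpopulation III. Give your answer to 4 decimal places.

0.0120

By Bayes' theorem, P(k | x) = π_k f_k(x) / Σ_j π_j f_j(x).
Since both observations come from the same component, the likelihood for component k is f_k(x₁)·f_k(x₂).
  p_I = [0.155544] × [0.138786] = 0.0215873
  p_II = [0.0513272] × [0.0385988] = 0.00198117
  p_III = [0.022218] × [0.015194] = 0.000337581
Unnormalised posteriors:
  π_I·p_I = 0.34 × 0.0215873 = 0.00733967
  π_II·p_II = 0.37 × 0.00198117 = 0.000733031
  π_III·p_III = 0.29 × 0.000337581 = 9.78984e-05
Evidence: 0.00733967 + 0.000733031 + 9.78984e-05 = 0.0081706
So the posterior for Subpopulation III is 9.78984e-05 / 0.0081706 ≈ 0.0120.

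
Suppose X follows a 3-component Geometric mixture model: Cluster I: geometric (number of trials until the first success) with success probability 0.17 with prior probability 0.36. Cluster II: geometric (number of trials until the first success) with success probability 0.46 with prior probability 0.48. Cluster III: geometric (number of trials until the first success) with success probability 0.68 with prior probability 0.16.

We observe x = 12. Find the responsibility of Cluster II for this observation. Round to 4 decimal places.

Apply Bayes' rule: the posterior for each component is proportional to its prior times its likelihood at x.
Evaluate each component's likelihood at the observed value:
  f_I = 0.0218931
  f_II = 0.000523708
  f_III = 2.44996e-06
Weight by the priors:
  π_I·f_I = 0.36 × 0.0218931 = 0.00788153
  π_II·f_II = 0.48 × 0.000523708 = 0.00025138
  π_III·f_III = 0.16 × 2.44996e-06 = 3.91993e-07
Marginal: 0.00788153 + 0.00025138 + 3.91993e-07 = 0.0081333
P(Cluster II | the observation) = 0.00025138 / 0.0081333 ≈ 0.0309

0.0309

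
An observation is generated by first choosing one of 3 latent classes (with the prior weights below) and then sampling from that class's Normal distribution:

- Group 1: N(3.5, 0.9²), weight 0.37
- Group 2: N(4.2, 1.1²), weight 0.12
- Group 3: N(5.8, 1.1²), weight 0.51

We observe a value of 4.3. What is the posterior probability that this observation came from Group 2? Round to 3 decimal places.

By Bayes' theorem, P(k | x) = w_k f_k(x) / Σ_j w_j f_j(x).
Normal densities:
  p_1 = (1/(0.9·√(2π)))·exp(−(4.3−3.5)²/(2·0.9²)) = 0.443269·exp(-0.39506) = 0.298603
  p_2 = (1/(1.1·√(2π)))·exp(−(4.3−4.2)²/(2·1.1²)) = 0.362675·exp(-0.00413) = 0.361179
  p_3 = (1/(1.1·√(2π)))·exp(−(4.3−5.8)²/(2·1.1²)) = 0.362675·exp(-0.92975) = 0.14313
Unnormalised posteriors:
  w_1·p_1 = 0.37 × 0.298603 = 0.110483
  w_2·p_2 = 0.12 × 0.361179 = 0.0433415
  w_3·p_3 = 0.51 × 0.14313 = 0.0729964
Evidence: 0.110483 + 0.0433415 + 0.0729964 = 0.226821
Responsibility of Group 2: 0.0433415 / 0.226821 ≈ 0.191

0.191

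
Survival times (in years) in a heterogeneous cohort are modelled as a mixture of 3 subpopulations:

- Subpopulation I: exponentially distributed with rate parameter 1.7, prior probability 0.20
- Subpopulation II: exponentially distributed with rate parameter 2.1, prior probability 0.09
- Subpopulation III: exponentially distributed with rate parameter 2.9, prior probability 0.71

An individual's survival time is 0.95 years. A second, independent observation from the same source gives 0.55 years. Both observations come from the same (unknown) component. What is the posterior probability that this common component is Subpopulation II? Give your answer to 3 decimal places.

Posterior ∝ prior × likelihood, so P(k | x) ∝ π_k f_k(x); normalise over all components.
Since both observations come from the same component, the likelihood for component k is f_k(x₁)·f_k(x₂).
  p_I = [0.338114] × [0.667396] = 0.225656
  p_II = [0.285629] × [0.661621] = 0.188978
  p_III = [0.184466] × [0.588435] = 0.108546
Unnormalised posteriors:
  π_I·p_I = 0.20 × 0.225656 = 0.0451312
  π_II·p_II = 0.09 × 0.188978 = 0.017008
  π_III·p_III = 0.71 × 0.108546 = 0.0770679
Sum: 0.0451312 + 0.017008 + 0.0770679 = 0.139207
Responsibility of Subpopulation II: 0.017008 / 0.139207 ≈ 0.122

0.122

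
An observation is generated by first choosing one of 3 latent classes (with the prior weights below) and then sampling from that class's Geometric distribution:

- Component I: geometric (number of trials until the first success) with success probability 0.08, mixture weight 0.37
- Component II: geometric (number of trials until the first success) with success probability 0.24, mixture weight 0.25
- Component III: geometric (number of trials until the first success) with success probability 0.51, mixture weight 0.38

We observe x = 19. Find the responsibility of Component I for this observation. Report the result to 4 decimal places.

The responsibility of component k is π_k f_k(x) divided by Σ_j π_j f_j(x).
Evaluate each component's likelihood at the observed value:
  p_I = 0.0178349
  p_II = 0.00171734
  p_III = 1.35238e-06
Unnormalised posteriors:
  π_I·p_I = 0.37 × 0.0178349 = 0.00659892
  π_II·p_II = 0.25 × 0.00171734 = 0.000429335
  π_III·p_III = 0.38 × 1.35238e-06 = 5.13905e-07
Denominator: 0.00659892 + 0.000429335 + 5.13905e-07 = 0.00702876
P(Component I | x) ≈ 0.9388

0.9388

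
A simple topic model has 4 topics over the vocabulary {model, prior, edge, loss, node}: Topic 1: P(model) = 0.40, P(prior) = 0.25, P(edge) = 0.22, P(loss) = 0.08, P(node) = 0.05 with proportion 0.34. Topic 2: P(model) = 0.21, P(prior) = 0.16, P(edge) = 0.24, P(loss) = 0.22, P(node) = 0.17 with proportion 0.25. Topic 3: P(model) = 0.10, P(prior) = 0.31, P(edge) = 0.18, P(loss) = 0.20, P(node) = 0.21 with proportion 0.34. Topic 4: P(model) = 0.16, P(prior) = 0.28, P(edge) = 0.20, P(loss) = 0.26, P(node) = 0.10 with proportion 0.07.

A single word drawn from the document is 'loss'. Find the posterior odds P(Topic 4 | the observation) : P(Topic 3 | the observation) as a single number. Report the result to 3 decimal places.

Only the two components matter; the odds are (P(Z=i) f_i(x)) / (P(Z=j) f_j(x)).
Component likelihoods at x = 'loss':
  L_1 = P(loss | comp) = 0.08
  L_2 = P(loss | comp) = 0.22
  L_3 = P(loss | comp) = 0.20
  L_4 = P(loss | comp) = 0.26
Posterior odds = (P(Z=4)·L_4) / (P(Z=3)·L_3) = (0.07·0.26) / (0.34·0.2) = 0.0182 / 0.068 ≈ 0.268

0.268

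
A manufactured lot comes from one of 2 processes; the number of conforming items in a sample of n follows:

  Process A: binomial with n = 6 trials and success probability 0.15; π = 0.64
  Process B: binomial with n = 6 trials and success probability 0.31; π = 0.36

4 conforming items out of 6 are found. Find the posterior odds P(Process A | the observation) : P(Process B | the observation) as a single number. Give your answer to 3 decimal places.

0.148

Since P(k|x) ∝ w_k f_k(x), the posterior odds are w_i f_i(x) / (w_j f_j(x)).
Component likelihoods at x = 4 conforming items out of 6:
  L_A = C(6,4)·0.15^4·0.85^2 = 15·0.00050625·0.7225 = 0.00548648
  L_B = C(6,4)·0.31^4·0.69^2 = 15·0.00923521·0.4761 = 0.0659533
Odds = (0.64/0.36) × (0.00548648/0.0659533) = 1.77778 × 0.0831875 ≈ 0.148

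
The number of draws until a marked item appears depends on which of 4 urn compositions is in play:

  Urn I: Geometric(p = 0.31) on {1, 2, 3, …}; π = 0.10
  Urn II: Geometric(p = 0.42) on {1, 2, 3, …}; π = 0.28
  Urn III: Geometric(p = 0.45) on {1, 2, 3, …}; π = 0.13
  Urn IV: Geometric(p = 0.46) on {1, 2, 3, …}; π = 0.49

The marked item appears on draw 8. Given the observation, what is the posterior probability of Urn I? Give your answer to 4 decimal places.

0.2619

Apply Bayes' rule: the posterior for each component is proportional to its prior times its likelihood at x.
Component likelihoods at x = 8:
  L_I = 0.31·(1−0.31)^7 = 0.31·0.0744635 = 0.0230837
  L_II = 0.42·(1−0.42)^7 = 0.42·0.0220798 = 0.00927353
  L_III = 0.45·(1−0.45)^7 = 0.45·0.0152244 = 0.00685096
  L_IV = 0.46·(1−0.46)^7 = 0.46·0.0133893 = 0.00615906
Prior × likelihood for each component:
  P(Z=I)·L_I = 0.10 × 0.0230837 = 0.00230837
  P(Z=II)·L_II = 0.28 × 0.00927353 = 0.00259659
  P(Z=III)·L_III = 0.13 × 0.00685096 = 0.000890625
  P(Z=IV)·L_IV = 0.49 × 0.00615906 = 0.00301794
Normaliser: 0.00230837 + 0.00259659 + 0.000890625 + 0.00301794 = 0.00881352
Responsibility of Urn I: 0.00230837 / 0.00881352 ≈ 0.2619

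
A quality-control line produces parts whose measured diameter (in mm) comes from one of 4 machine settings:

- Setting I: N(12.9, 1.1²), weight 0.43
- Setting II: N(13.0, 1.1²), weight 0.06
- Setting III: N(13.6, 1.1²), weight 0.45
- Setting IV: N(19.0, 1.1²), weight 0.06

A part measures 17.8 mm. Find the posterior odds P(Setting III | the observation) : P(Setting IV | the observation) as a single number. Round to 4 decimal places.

0.0093

The posterior odds equal the prior odds times the likelihood ratio: (w_i/w_j)·(f_i(x)/f_j(x)).
Component likelihoods at x = 17.8 mm:
  p_I = (1/(1.1·√(2π)))·exp(−(17.8−12.9)²/(2·1.1²)) = 0.362675·exp(-9.92149) = 1.78103e-05
  p_II = (1/(1.1·√(2π)))·exp(−(17.8−13.0)²/(2·1.1²)) = 0.362675·exp(-9.52066) = 2.65917e-05
  p_III = (1/(1.1·√(2π)))·exp(−(17.8−13.6)²/(2·1.1²)) = 0.362675·exp(-7.28926) = 0.000247647
  p_IV = (1/(1.1·√(2π)))·exp(−(17.8−19.0)²/(2·1.1²)) = 0.362675·exp(-0.59504) = 0.20003
Odds = (0.45/0.06) × (0.000247647/0.20003) = 7.5 × 0.00123805 ≈ 0.0093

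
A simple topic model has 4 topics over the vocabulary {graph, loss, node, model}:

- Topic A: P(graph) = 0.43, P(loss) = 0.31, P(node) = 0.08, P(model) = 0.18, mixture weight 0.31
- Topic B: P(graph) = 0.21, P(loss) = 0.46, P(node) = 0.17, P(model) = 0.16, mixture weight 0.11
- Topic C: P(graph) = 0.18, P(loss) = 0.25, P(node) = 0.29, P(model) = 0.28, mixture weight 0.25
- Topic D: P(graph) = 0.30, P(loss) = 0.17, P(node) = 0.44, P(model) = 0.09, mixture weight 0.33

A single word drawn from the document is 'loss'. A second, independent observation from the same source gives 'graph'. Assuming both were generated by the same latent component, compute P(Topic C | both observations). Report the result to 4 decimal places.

Apply Bayes' rule: the posterior for each component is proportional to its prior times its likelihood at x.
Since both observations come from the same component, the likelihood for component k is f_k(x₁)·f_k(x₂).
  L_A = [P(loss | comp) = 0.31] × [0.43] = 0.1333
  L_B = [P(loss | comp) = 0.46] × [0.21] = 0.0966
  L_C = [P(loss | comp) = 0.25] × [0.18] = 0.045
  L_D = [P(loss | comp) = 0.17] × [0.3] = 0.051
Prior × likelihood for each component:
  w_A·L_A = 0.31 × 0.1333 = 0.041323
  w_B·L_B = 0.11 × 0.0966 = 0.010626
  w_C·L_C = 0.25 × 0.045 = 0.01125
  w_D·L_D = 0.33 × 0.051 = 0.01683
Denominator: 0.041323 + 0.010626 + 0.01125 + 0.01683 = 0.080029
P(Topic C | data) ≈ 0.1406

0.1406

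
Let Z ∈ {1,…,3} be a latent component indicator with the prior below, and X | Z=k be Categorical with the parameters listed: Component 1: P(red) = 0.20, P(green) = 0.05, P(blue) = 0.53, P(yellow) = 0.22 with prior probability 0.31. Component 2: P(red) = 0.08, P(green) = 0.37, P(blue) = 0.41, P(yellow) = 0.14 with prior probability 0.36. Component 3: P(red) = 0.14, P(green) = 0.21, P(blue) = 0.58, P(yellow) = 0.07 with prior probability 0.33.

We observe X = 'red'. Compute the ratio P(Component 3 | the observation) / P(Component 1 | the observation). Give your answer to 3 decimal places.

Since P(k|x) ∝ w_k f_k(x), the posterior odds are w_i f_i(x) / (w_j f_j(x)).
Categorical probabilities:
  f_1 = 0.2
  f_2 = 0.08
  f_3 = 0.14
Posterior odds = (w_3·f_3) / (w_1·f_1) = (0.33·0.14) / (0.31·0.2) = 0.0462 / 0.062 ≈ 0.745

0.745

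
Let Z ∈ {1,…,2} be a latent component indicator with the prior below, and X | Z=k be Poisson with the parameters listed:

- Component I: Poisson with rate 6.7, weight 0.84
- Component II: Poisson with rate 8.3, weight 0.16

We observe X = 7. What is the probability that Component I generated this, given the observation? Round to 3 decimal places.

0.853

Apply Bayes' rule: the posterior for each component is proportional to its prior times its likelihood at x.
Evaluate each component's likelihood at the observed value:
  f_I = e^(−6.7)·6.7^7/7! = 0.14802
  f_II = e^(−8.3)·8.3^7/7! = 0.133805
Multiply by the mixture weights:
  P(Z=I)·f_I = 0.84 × 0.14802 = 0.124337
  P(Z=II)·f_II = 0.16 × 0.133805 = 0.0214088
Sum: 0.124337 + 0.0214088 = 0.145745
P(Component I | the observation) ≈ 0.853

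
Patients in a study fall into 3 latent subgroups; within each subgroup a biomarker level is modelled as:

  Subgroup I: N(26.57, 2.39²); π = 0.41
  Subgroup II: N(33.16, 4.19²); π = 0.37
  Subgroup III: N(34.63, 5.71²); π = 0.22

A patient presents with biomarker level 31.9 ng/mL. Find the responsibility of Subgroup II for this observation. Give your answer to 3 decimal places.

By Bayes' theorem, P(k | x) = π_k f_k(x) / Σ_j π_j f_j(x).
Component likelihoods at x = 31.9 ng/mL:
  L_I = (1/(2.39·√(2π)))·exp(−(31.9−26.57)²/(2·2.39²)) = 0.166921·exp(-2.48673) = 0.0138848
  L_II = (1/(4.19·√(2π)))·exp(−(31.9−33.16)²/(2·4.19²)) = 0.095213·exp(-0.04522) = 0.0910038
  L_III = (1/(5.71·√(2π)))·exp(−(31.9−34.63)²/(2·5.71²)) = 0.069867·exp(-0.11429) = 0.0623213
Weight by the priors:
  π_I·L_I = 0.41 × 0.0138848 = 0.00569276
  π_II·L_II = 0.37 × 0.0910038 = 0.0336714
  π_III·L_III = 0.22 × 0.0623213 = 0.0137107
Evidence: 0.00569276 + 0.0336714 + 0.0137107 = 0.0530749
P(Subgroup II | 31.9 ng/mL) ≈ 0.634

0.634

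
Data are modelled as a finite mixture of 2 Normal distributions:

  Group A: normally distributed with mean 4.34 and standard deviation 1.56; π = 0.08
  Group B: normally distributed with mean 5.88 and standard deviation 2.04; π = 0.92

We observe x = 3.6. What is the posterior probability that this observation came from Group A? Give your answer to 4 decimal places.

The responsibility of component k is P(Z=k) f_k(x) divided by Σ_j P(Z=j) f_j(x).
Evaluate each component's likelihood at the observed value:
  L_A = (1/(1.56·√(2π)))·exp(−(3.6−4.34)²/(2·1.56²)) = 0.255732·exp(-0.11251) = 0.22852
  L_B = (1/(2.04·√(2π)))·exp(−(3.6−5.88)²/(2·2.04²)) = 0.195560·exp(-0.62457) = 0.104721
Weight by the priors:
  P(Z=A)·L_A = 0.08 × 0.22852 = 0.0182816
  P(Z=B)·L_B = 0.92 × 0.104721 = 0.0963433
Denominator: 0.0182816 + 0.0963433 = 0.114625
P(Group A | data) ≈ 0.1595

0.1595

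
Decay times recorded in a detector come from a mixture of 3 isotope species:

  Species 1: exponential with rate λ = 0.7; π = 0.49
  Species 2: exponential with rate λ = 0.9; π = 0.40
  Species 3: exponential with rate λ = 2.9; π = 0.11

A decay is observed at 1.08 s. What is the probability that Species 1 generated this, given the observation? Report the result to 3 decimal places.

By Bayes' theorem, P(k | x) = π_k f_k(x) / Σ_j π_j f_j(x).
Evaluate each component's likelihood at the observed value:
  f_1 = 0.7·e^(−0.7·1.08) = 0.7·e^(−0.7560) = 0.328679
  f_2 = 0.9·e^(−0.9·1.08) = 0.9·e^(−0.9720) = 0.340493
  f_3 = 2.9·e^(−2.9·1.08) = 2.9·e^(−3.1320) = 0.126528
Multiply by the mixture weights:
  π_1·f_1 = 0.49 × 0.328679 = 0.161053
  π_2·f_2 = 0.40 × 0.340493 = 0.136197
  π_3·f_3 = 0.11 × 0.126528 = 0.0139181
Normaliser: 0.161053 + 0.136197 + 0.0139181 = 0.311168
So the posterior for Species 1 is 0.161053 / 0.311168 ≈ 0.518.

0.518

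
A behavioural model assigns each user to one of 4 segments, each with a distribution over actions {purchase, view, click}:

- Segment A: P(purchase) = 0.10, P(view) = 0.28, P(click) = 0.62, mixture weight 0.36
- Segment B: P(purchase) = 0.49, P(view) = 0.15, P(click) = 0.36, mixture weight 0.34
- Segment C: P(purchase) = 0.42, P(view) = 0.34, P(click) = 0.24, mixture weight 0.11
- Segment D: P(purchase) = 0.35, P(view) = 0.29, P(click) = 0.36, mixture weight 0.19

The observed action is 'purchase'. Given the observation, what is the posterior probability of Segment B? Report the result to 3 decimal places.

0.528

Posterior ∝ prior × likelihood, so P(k | x) ∝ w_k f_k(x); normalise over all components.
Categorical probabilities:
  L_A = P(purchase | comp) = 0.10
  L_B = P(purchase | comp) = 0.49
  L_C = P(purchase | comp) = 0.42
  L_D = P(purchase | comp) = 0.35
Prior × likelihood for each component:
  w_A·L_A = 0.36 × 0.1 = 0.036
  w_B·L_B = 0.34 × 0.49 = 0.1666
  w_C·L_C = 0.11 × 0.42 = 0.0462
  w_D·L_D = 0.19 × 0.35 = 0.0665
Normaliser: 0.036 + 0.1666 + 0.0462 + 0.0665 = 0.3153
P(Segment B | data) = 0.1666 / 0.3153 ≈ 0.528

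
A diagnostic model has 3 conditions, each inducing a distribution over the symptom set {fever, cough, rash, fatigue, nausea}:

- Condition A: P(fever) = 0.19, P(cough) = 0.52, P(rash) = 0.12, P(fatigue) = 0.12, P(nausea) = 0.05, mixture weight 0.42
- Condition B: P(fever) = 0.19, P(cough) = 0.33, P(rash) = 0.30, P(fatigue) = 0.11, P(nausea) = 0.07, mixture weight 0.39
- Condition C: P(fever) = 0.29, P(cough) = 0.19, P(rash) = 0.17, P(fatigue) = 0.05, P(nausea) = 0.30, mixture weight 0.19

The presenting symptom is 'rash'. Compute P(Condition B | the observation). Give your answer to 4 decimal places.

Posterior ∝ prior × likelihood, so P(k | x) ∝ P(Z=k) f_k(x); normalise over all components.
Categorical probabilities:
  L_A = P(rash | comp) = 0.12
  L_B = P(rash | comp) = 0.30
  L_C = P(rash | comp) = 0.17
Prior × likelihood for each component:
  P(Z=A)·L_A = 0.42 × 0.12 = 0.0504
  P(Z=B)·L_B = 0.39 × 0.3 = 0.117
  P(Z=C)·L_C = 0.19 × 0.17 = 0.0323
Normaliser: 0.0504 + 0.117 + 0.0323 = 0.1997
So the posterior for Condition B is 0.117 / 0.1997 ≈ 0.5859.

0.5859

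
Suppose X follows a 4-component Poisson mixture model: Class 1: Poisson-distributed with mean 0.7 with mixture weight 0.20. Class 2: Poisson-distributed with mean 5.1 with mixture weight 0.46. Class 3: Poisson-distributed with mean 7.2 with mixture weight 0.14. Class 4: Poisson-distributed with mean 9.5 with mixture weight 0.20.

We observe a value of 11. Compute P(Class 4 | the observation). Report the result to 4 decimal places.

Posterior ∝ prior × likelihood, so P(k | x) ∝ π_k f_k(x); normalise over all components.
Poisson probabilities:
  f_1 = 2.4599e-10
  f_2 = 0.00927287
  f_3 = 0.0504175
  f_4 = 0.106661
Prior × likelihood for each component:
  π_1·f_1 = 0.20 × 2.4599e-10 = 4.91979e-11
  π_2·f_2 = 0.46 × 0.00927287 = 0.00426552
  π_3·f_3 = 0.14 × 0.0504175 = 0.00705845
  π_4·f_4 = 0.20 × 0.106661 = 0.0213322
Denominator: 4.91979e-11 + 0.00426552 + 0.00705845 + 0.0213322 = 0.0326562
P(Class 4 | 11) = 0.0213322 / 0.0326562 ≈ 0.6532

0.6532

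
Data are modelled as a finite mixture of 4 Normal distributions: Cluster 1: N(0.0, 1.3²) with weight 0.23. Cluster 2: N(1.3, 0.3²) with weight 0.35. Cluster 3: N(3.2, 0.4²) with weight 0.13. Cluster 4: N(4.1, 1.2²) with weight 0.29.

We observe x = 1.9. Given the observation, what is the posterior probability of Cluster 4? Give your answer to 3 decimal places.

Posterior ∝ prior × likelihood, so P(k | x) ∝ P(Z=k) f_k(x); normalise over all components.
Evaluate each component's likelihood at the observed value:
  f_1 = (1/(1.3·√(2π)))·exp(−(1.9−0.0)²/(2·1.3²)) = 0.306879·exp(-1.06805) = 0.105468
  f_2 = (1/(0.3·√(2π)))·exp(−(1.9−1.3)²/(2·0.3²)) = 1.329808·exp(-2.00000) = 0.17997
  f_3 = (1/(0.4·√(2π)))·exp(−(1.9−3.2)²/(2·0.4²)) = 0.997356·exp(-5.28125) = 0.00507262
  f_4 = (1/(1.2·√(2π)))·exp(−(1.9−4.1)²/(2·1.2²)) = 0.332452·exp(-1.68056) = 0.061926
Unnormalised posteriors:
  P(Z=1)·f_1 = 0.23 × 0.105468 = 0.0242576
  P(Z=2)·f_2 = 0.35 × 0.17997 = 0.0629895
  P(Z=3)·f_3 = 0.13 × 0.00507262 = 0.000659441
  P(Z=4)·f_4 = 0.29 × 0.061926 = 0.0179585
Sum: 0.0242576 + 0.0629895 + 0.000659441 + 0.0179585 = 0.105865
So the posterior for Cluster 4 is 0.0179585 / 0.105865 ≈ 0.170.

0.170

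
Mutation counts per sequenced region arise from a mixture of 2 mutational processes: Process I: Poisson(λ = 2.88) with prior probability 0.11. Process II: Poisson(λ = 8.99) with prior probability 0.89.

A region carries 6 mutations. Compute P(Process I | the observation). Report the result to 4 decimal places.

Posterior ∝ prior × likelihood, so P(k | x) ∝ w_k f_k(x); normalise over all components.
Component likelihoods at x = 6 mutations:
  L_I = e^(−2.88)·2.88^6/6! = 0.0444892
  L_II = e^(−8.99)·8.99^6/6! = 0.0913941
Multiply by the mixture weights:
  w_I·L_I = 0.11 × 0.0444892 = 0.00489381
  w_II·L_II = 0.89 × 0.0913941 = 0.0813408
Marginal: 0.00489381 + 0.0813408 = 0.0862346
Responsibility of Process I: 0.00489381 / 0.0862346 ≈ 0.0567

0.0567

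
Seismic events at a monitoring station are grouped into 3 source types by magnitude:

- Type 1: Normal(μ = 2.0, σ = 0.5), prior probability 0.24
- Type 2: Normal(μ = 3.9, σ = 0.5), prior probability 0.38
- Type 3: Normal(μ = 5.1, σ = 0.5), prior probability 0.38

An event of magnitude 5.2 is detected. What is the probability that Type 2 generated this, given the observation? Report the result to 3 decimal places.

0.034

P(component k | x) = w_k·f_k(x) / marginal(x), where marginal(x) = Σ_j w_j·f_j(x).
Normal densities:
  f_1 = 1.01763e-09
  f_2 = 0.0271659
  f_3 = 0.782085
Prior × likelihood for each component:
  w_1·f_1 = 0.24 × 1.01763e-09 = 2.44231e-10
  w_2·f_2 = 0.38 × 0.0271659 = 0.0103231
  w_3·f_3 = 0.38 × 0.782085 = 0.297192
Marginal: 2.44231e-10 + 0.0103231 + 0.297192 = 0.307516
P(Type 2 | data) ≈ 0.034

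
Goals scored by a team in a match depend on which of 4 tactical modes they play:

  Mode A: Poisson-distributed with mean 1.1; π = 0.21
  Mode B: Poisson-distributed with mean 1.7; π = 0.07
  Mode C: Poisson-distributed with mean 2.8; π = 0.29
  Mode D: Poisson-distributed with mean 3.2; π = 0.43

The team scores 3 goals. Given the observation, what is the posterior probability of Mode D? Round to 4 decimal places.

Apply Bayes' rule: the posterior for each component is proportional to its prior times its likelihood at x.
Component likelihoods at x = 3 goals:
  f_A = 0.0738419
  f_B = 0.149587
  f_C = 0.222484
  f_D = 0.222616
Weight by the priors:
  w_A·f_A = 0.21 × 0.0738419 = 0.0155068
  w_B·f_B = 0.07 × 0.149587 = 0.0104711
  w_C·f_C = 0.29 × 0.222484 = 0.0645203
  w_D·f_D = 0.43 × 0.222616 = 0.0957249
Marginal: 0.0155068 + 0.0104711 + 0.0645203 + 0.0957249 = 0.186223
So the posterior for Mode D is 0.0957249 / 0.186223 ≈ 0.5140.

0.5140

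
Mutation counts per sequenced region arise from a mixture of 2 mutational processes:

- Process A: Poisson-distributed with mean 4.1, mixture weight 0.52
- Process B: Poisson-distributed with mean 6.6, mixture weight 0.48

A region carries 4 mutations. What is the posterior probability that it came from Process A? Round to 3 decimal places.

0.663

P(component k | x) = π_k·f_k(x) / marginal(x), where marginal(x) = Σ_j π_j·f_j(x).
Poisson probabilities:
  f_A = 0.195127
  f_B = 0.107553
Weight by the priors:
  π_A·f_A = 0.52 × 0.195127 = 0.101466
  π_B·f_B = 0.48 × 0.107553 = 0.0516252
Denominator: 0.101466 + 0.0516252 = 0.153091
So the posterior for Process A is 0.101466 / 0.153091 ≈ 0.663.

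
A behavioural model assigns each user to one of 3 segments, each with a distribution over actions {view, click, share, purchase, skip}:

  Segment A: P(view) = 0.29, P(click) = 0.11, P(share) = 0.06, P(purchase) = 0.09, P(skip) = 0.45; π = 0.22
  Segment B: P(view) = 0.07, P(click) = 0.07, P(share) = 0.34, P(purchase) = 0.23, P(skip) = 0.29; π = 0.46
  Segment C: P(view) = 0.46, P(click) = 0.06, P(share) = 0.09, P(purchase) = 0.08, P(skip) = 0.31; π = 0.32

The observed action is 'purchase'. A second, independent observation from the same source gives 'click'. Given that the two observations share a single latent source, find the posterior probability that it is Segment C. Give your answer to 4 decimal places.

0.1381

Apply Bayes' rule: the posterior for each component is proportional to its prior times its likelihood at x.
Since both observations come from the same component, the likelihood for component k is f_k(x₁)·f_k(x₂).
  p_A = [0.09] × [0.11] = 0.0099
  p_B = [0.23] × [0.07] = 0.0161
  p_C = [0.08] × [0.06] = 0.0048
Prior × likelihood for each component:
  π_A·p_A = 0.22 × 0.0099 = 0.002178
  π_B·p_B = 0.46 × 0.0161 = 0.007406
  π_C·p_C = 0.32 × 0.0048 = 0.001536
Evidence: 0.002178 + 0.007406 + 0.001536 = 0.01112
P(Segment C | x) ≈ 0.1381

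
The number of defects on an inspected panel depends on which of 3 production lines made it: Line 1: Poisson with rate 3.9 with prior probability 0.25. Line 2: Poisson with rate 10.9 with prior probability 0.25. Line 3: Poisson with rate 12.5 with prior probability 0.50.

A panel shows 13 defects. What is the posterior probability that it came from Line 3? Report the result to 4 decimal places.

The responsibility of component k is w_k f_k(x) divided by Σ_j w_j f_j(x).
Evaluate each component's likelihood at the observed value:
  f_1 = 0.000156968
  f_2 = 0.0908771
  f_3 = 0.10886
Weight by the priors:
  w_1·f_1 = 0.25 × 0.000156968 = 3.9242e-05
  w_2·f_2 = 0.25 × 0.0908771 = 0.0227193
  w_3·f_3 = 0.50 × 0.10886 = 0.0544301
Marginal: 3.9242e-05 + 0.0227193 + 0.0544301 = 0.0771886
So the posterior for Line 3 is 0.0544301 / 0.0771886 ≈ 0.7052.

0.7052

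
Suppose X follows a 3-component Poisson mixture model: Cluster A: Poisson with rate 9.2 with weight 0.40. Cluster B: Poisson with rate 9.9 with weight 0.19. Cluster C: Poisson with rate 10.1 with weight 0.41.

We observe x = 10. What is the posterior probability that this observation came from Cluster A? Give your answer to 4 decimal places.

The responsibility of component k is π_k f_k(x) divided by Σ_j π_j f_j(x).
Poisson probabilities:
  L_A = 0.12095
  L_B = 0.125047
  L_C = 0.125048
Weight by the priors:
  π_A·L_A = 0.40 × 0.12095 = 0.04838
  π_B·L_B = 0.19 × 0.125047 = 0.0237589
  π_C·L_C = 0.41 × 0.125048 = 0.0512696
Marginal: 0.04838 + 0.0237589 + 0.0512696 = 0.123409
P(Cluster A | data) = 0.04838 / 0.123409 ≈ 0.3920

0.3920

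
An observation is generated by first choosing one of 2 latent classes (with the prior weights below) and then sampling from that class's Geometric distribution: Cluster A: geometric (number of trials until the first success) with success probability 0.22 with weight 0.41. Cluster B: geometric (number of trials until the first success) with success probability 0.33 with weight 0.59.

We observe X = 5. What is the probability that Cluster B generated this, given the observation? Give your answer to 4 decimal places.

0.5403

Posterior ∝ prior × likelihood, so P(k | x) ∝ P(Z=k) f_k(x); normalise over all components.
Component likelihoods at x = 5:
  f_A = 0.0814331
  f_B = 0.0664987
Weight by the priors:
  P(Z=A)·f_A = 0.41 × 0.0814331 = 0.0333876
  P(Z=B)·f_B = 0.59 × 0.0664987 = 0.0392342
Normaliser: 0.0333876 + 0.0392342 = 0.0726218
So the posterior for Cluster B is 0.0392342 / 0.0726218 ≈ 0.5403.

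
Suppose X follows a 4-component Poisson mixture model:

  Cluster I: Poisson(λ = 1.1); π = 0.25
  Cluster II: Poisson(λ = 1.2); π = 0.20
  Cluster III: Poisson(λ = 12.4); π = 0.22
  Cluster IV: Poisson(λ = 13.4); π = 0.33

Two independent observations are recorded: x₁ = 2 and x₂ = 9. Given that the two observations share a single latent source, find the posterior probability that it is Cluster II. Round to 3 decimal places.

P(component k | x) = w_k·f_k(x) / marginal(x), where marginal(x) = Σ_j w_j·f_j(x).
Since both observations come from the same component, the likelihood for component k is f_k(x₁)·f_k(x₂).
  p_I = [e^(−1.1)·1.1^2/2! = 0.201387] × [2.16295e-06] = 4.35591e-07
  p_II = [e^(−1.2)·1.2^2/2! = 0.21686] × [4.28267e-06] = 9.2874e-07
  p_III = [e^(−12.4)·12.4^2/2! = 0.000316637] × [0.0786648] = 2.49082e-05
  p_IV = [e^(−13.4)·13.4^2/2! = 0.00013603] × [0.0581613] = 7.91166e-06
Unnormalised posteriors:
  w_I·p_I = 0.25 × 4.35591e-07 = 1.08898e-07
  w_II·p_II = 0.20 × 9.2874e-07 = 1.85748e-07
  w_III·p_III = 0.22 × 2.49082e-05 = 5.4798e-06
  w_IV·p_IV = 0.33 × 7.91166e-06 = 2.61085e-06
Evidence: 1.08898e-07 + 1.85748e-07 + 5.4798e-06 + 2.61085e-06 = 8.3853e-06
So the posterior for Cluster II is 1.85748e-07 / 8.3853e-06 ≈ 0.022.

0.022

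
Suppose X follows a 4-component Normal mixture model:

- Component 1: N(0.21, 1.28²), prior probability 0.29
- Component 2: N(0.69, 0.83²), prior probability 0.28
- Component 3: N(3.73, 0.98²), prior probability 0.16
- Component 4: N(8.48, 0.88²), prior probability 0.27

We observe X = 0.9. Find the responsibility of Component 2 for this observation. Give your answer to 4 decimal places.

0.6221

Posterior ∝ prior × likelihood, so P(k | x) ∝ π_k f_k(x); normalise over all components.
Normal densities:
  L_1 = (1/(1.28·√(2π)))·exp(−(0.9−0.21)²/(2·1.28²)) = 0.311674·exp(-0.14529) = 0.269525
  L_2 = (1/(0.83·√(2π)))·exp(−(0.9−0.69)²/(2·0.83²)) = 0.480653·exp(-0.03201) = 0.465512
  L_3 = (1/(0.98·√(2π)))·exp(−(0.9−3.73)²/(2·0.98²)) = 0.407084·exp(-4.16956) = 0.00629311
  L_4 = (1/(0.88·√(2π)))·exp(−(0.9−8.48)²/(2·0.88²)) = 0.453344·exp(-37.09737) = 3.50951e-17
Weight by the priors:
  π_1·L_1 = 0.29 × 0.269525 = 0.0781624
  π_2·L_2 = 0.28 × 0.465512 = 0.130343
  π_3·L_3 = 0.16 × 0.00629311 = 0.0010069
  π_4·L_4 = 0.27 × 3.50951e-17 = 9.47567e-18
Sum: 0.0781624 + 0.130343 + 0.0010069 + 9.47567e-18 = 0.209513
P(Component 2 | the observation) = 0.130343 / 0.209513 ≈ 0.6221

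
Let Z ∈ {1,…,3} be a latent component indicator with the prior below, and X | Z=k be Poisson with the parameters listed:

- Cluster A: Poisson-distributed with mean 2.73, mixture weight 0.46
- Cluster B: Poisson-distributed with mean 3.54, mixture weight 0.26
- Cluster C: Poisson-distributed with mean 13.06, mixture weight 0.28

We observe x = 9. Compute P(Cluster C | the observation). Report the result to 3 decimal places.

0.878

The responsibility of component k is P(Z=k) f_k(x) divided by Σ_j P(Z=j) f_j(x).
Evaluate each component's likelihood at the observed value:
  L_A = 0.00151383
  L_B = 0.00698014
  L_C = 0.0648395
Weight by the priors:
  P(Z=A)·L_A = 0.46 × 0.00151383 = 0.000696361
  P(Z=B)·L_B = 0.26 × 0.00698014 = 0.00181484
  P(Z=C)·L_C = 0.28 × 0.0648395 = 0.0181551
Marginal: 0.000696361 + 0.00181484 + 0.0181551 = 0.0206663
So the posterior for Cluster C is 0.0181551 / 0.0206663 ≈ 0.878.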